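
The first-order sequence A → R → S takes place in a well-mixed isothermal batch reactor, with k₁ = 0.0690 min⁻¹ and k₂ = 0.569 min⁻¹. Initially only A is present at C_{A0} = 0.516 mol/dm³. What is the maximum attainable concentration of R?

Evaluating C_R at t_opt = ln(k₂/k₁)/(k₂−k₁) gives C_{R,max}/C_{A0} = (k₁/k₂)^[k₂/(k₂−k₁)].
= (0.0690/0.569)^(0.569/(0.569−0.0690)) = (0.1213)^(1.138) = 0.09063.
C_{R,max} = 0.09063×0.516 = 0.0468 mol/dm³.

0.0468 mol/dm³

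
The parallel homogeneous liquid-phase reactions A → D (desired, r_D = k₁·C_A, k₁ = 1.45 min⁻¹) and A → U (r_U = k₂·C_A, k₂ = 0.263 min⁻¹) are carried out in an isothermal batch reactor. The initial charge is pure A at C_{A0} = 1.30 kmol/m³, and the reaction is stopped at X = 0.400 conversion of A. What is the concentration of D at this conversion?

C_A = C_{A0}(1−X) = 0.7800 kmol/m³.
Both paths are first order in A, so the instantaneous fraction to D is constant: dC_D/d(−C_A) = k₁/(k₁+k₂) = 0.8465.
C_D = 0.8465·(C_{A0}−C_A) = 0.8465×0.5200 = 0.440 kmol/m³.

0.440 kmol/m³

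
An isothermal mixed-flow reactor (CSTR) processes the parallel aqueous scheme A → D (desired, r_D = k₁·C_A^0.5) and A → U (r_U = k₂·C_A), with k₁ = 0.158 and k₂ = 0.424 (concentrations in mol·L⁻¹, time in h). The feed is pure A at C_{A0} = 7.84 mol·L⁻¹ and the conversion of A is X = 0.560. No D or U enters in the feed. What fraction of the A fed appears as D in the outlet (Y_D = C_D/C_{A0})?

0.0936

Exit C_A = C_{A0}(1−X) = 7.84×0.440 = 3.450 mol·L⁻¹.
In a CSTR the entire volume is at exit conditions, so r_D = 0.158×3.450^0.5 = 0.2935 and r_U = 0.424×3.450 = 1.463.
Fraction of consumed A going to D: r_D/(r_D+r_U) = 0.1671.
C_D = 0.1671·C_{A0}·X = 0.1671×7.84×0.560 = 0.734 mol·L⁻¹; Y_D = C_D/C_{A0} = 0.0936.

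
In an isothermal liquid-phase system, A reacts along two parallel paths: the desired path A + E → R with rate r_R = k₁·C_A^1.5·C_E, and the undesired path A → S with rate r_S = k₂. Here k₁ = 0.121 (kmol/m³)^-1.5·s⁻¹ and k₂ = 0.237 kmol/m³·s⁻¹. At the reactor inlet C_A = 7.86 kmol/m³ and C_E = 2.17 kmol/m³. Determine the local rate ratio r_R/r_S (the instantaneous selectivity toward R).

S_{R/S} = r_R/r_S = (k₁·C_A^1.5·C_E)/(k₂) = (k₁/k₂)·C_A^1.5·C_E.
= (0.121×7.860^1.5×2.170) / (0.237) = 5.786/0.2370 = 24.4.

24.4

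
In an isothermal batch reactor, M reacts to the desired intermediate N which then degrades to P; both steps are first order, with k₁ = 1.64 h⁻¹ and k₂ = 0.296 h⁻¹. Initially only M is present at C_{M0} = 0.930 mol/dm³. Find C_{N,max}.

0.638 mol/dm³

Evaluating C_N at t_opt = ln(k₂/k₁)/(k₂−k₁) gives C_{N,max}/C_{M0} = (k₁/k₂)^[k₂/(k₂−k₁)].
= (1.64/0.296)^(0.296/(0.296−1.64)) = (5.541)^(-0.2202) = 0.6859.
C_{N,max} = 0.6859×0.930 = 0.638 mol/dm³.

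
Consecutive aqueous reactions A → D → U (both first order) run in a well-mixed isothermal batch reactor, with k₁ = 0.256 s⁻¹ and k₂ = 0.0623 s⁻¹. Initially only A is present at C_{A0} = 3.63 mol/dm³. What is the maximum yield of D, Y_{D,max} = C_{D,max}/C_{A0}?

Evaluating C_D at t_opt = ln(k₂/k₁)/(k₂−k₁) gives C_{D,max}/C_{A0} = (k₁/k₂)^[k₂/(k₂−k₁)].
= (0.256/0.0623)^(0.0623/(0.0623−0.256)) = (4.109)^(-0.3216) = 0.6347.

0.635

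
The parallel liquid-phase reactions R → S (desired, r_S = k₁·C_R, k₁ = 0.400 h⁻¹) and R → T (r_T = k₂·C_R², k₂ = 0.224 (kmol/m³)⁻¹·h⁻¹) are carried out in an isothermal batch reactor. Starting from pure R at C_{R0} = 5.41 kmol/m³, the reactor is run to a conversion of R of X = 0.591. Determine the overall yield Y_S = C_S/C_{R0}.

C_R = C_{R0}(1−X) = 2.213 kmol/m³.
Along a PFR/batch, dC_S/dC_R = −r_S/(r_S+r_T) = −k₁/(k₁+k₂·C_R).
Integrating from C_{R0} to C_R: C_S = (0.400/0.224)·ln[(0.400+0.224·5.41)/(0.400+0.224·2.21)] = 1.786·ln(1.612/0.8956) = 1.049 kmol/m³.
Y_S = C_S/C_{R0} = 1.049/5.41 = 0.194.

0.194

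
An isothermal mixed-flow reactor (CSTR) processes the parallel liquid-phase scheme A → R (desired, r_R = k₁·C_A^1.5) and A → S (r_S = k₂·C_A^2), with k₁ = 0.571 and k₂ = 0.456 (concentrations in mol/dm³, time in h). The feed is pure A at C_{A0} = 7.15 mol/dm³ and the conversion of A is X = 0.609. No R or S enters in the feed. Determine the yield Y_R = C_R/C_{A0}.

Exit C_A = C_{A0}(1−X) = 7.15×0.391 = 2.796 mol/dm³.
Rates in a CSTR are evaluated at the outlet concentration: r_R = 0.571×2.796^1.5 = 2.669, r_S = 0.456×2.796^2 = 3.564.
Fraction of consumed A going to R: r_R/(r_R+r_S) = 0.4282.
C_R = 0.4282·C_{A0}·X = 0.4282×7.15×0.609 = 1.86 mol/dm³; Y_R = C_R/C_{A0} = 0.261.

0.261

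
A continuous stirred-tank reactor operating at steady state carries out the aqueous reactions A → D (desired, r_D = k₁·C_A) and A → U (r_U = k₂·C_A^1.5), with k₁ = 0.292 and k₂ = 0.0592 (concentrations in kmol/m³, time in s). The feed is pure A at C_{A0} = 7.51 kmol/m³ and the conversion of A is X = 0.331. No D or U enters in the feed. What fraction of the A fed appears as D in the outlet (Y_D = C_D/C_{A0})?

Exit C_A = C_{A0}(1−X) = 7.51×0.669 = 5.024 kmol/m³.
Rates in a CSTR are evaluated at the outlet concentration: r_D = 0.292×5.024 = 1.467, r_U = 0.0592×5.024^1.5 = 0.6667.
Fraction of consumed A going to D: r_D/(r_D+r_U) = 0.6876.
C_D = 0.6876·C_{A0}·X = 0.6876×7.51×0.331 = 1.71 kmol/m³; Y_D = C_D/C_{A0} = 0.228.

0.228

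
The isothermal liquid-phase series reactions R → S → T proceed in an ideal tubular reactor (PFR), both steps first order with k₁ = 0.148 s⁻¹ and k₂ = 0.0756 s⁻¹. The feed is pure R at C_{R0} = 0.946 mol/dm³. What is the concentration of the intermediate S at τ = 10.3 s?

Solving the coupled first-order balances gives C_S(τ) = [k₁/(k₂−k₁)]·C_{R0}·(e^(−k₁τ) − e^(−k₂τ)).
e^(−k₁τ) = e^(−0.148×10.3) = e^(−1.524) = 0.2178; e^(−k₂τ) = e^(−0.7787) = 0.4590.
C_S = 0.148×0.946/(0.0756−0.148) × (0.2178−0.4590) = (-1.934)×(-0.2413) = 0.4666 mol/dm³.

0.467 mol/dm³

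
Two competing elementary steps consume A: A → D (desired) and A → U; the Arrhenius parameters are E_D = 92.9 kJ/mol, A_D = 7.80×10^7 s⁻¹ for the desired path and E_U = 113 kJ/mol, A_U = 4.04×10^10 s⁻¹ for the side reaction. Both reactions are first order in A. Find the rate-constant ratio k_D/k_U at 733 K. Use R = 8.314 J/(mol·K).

0.0523

k_D/k_U = (A_D/A_U)·exp[−(E_D−E_U)/(RT)] = (A_D/A_U)·exp[(E_U−E_D)/(RT)].
(E_U−E_D)/(RT) = (113−92.9)×10³/(8.314×733) = 20100/6094 = 3.298.
k_D/k_U = (7.80×10^7/4.04×10^10)·exp(3.298) = 0.001931 × 27.06 = 0.0523.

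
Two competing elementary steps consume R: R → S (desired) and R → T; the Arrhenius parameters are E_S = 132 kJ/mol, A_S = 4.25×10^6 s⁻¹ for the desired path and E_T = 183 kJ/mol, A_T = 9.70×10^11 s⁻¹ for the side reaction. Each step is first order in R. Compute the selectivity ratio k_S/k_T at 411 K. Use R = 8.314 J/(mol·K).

With equal orders, S_{S/T} = k_S/k_T = (A_S/A_T)·exp[(E_T−E_S)/(RT)].
(E_T−E_S)/(RT) = (183−132)×10³/(8.314×411) = 51000/3417 = 14.93.
k_S/k_T = (4.25×10^6/9.70×10^11)·exp(14.93) = 4.381×10^-6 × 3.033×10^6 = 13.3.

13.3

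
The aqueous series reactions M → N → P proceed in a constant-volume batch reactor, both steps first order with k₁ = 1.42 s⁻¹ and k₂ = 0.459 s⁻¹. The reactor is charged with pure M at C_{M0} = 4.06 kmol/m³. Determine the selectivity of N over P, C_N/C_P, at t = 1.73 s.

1.45

For first-order series with pure M initially, C_N(t) = k₁C_{M0}/(k₂−k₁)·(e^(−k₁t) − e^(−k₂t)).
e^(−k₁t) = e^(−1.42×1.73) = e^(−2.457) = 0.08573; e^(−k₂t) = e^(−0.7941) = 0.4520.
C_N = 1.42×4.06/(0.459−1.42) × (0.08573−0.4520) = (-5.999)×(-0.3663) = 2.197 kmol/m³.
C_M = C_{M0}e^(−k₁t) = 0.3480 kmol/m³, so C_P = C_{M0}−C_M−C_N = 1.515 kmol/m³; C_N/C_P = 1.45.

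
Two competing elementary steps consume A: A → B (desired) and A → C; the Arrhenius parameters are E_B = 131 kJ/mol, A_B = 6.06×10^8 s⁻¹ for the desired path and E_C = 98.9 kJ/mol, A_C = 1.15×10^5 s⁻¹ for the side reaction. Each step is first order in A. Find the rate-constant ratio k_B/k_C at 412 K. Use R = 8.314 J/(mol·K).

With equal orders, S_{B/C} = k_B/k_C = (A_B/A_C)·exp[(E_C−E_B)/(RT)].
(E_C−E_B)/(RT) = (98.9−131)×10³/(8.314×412) = -32100/3425 = -9.371.
k_B/k_C = (6.06×10^8/1.15×10^5)·exp(-9.371) = 5270 × 8.514×10^-5 = 0.449.

0.449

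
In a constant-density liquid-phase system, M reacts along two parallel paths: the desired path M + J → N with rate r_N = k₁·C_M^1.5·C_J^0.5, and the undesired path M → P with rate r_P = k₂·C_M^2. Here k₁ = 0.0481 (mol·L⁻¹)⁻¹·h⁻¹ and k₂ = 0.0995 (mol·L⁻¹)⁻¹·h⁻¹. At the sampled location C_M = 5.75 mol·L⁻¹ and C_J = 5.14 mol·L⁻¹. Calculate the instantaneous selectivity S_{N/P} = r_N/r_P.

S_{N/P} = r_N/r_P = (k₁·C_M^1.5·C_J^0.5)/(k₂·C_M^2) = (k₁/k₂)·C_M^-0.5·C_J^0.5.
= (0.0481×5.750^1.5×5.140^0.5) / (0.0995×5.750^2) = 1.504/3.290 = 0.457.
The undesired path is higher order in M, so low C_M (CSTR or dilute feed) favours N.

0.457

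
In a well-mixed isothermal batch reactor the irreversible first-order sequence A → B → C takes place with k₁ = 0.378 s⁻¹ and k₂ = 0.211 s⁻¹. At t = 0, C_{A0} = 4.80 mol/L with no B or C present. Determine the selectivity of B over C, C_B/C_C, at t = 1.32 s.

For first-order series with pure A initially, C_B(t) = k₁C_{A0}/(k₂−k₁)·(e^(−k₁t) − e^(−k₂t)).
e^(−k₁t) = e^(−0.378×1.32) = e^(−0.4990) = 0.6072; e^(−k₂t) = e^(−0.2785) = 0.7569.
C_B = 0.378×4.80/(0.211−0.378) × (0.6072−0.7569) = (-10.86)×(-0.1497) = 1.627 mol/L.
C_A = C_{A0}e^(−k₁t) = 2.914 mol/L, so C_C = C_{A0}−C_A−C_B = 0.2587 mol/L; C_B/C_C = 6.29.

6.29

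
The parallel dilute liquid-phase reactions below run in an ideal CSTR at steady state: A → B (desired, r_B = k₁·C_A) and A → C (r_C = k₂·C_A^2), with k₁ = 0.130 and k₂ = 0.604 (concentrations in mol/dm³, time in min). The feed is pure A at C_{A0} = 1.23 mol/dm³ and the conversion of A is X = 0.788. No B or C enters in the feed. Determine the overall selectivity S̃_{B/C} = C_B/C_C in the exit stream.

0.825

Exit C_A = C_{A0}(1−X) = 1.23×0.212 = 0.2608 mol/dm³.
In a CSTR the entire volume is at exit conditions, so r_B = 0.130×0.2608 = 0.03390 and r_C = 0.604×0.2608^2 = 0.04107.
Overall selectivity = C_B/C_C = r_Bτ/(r_Cτ) = r_B/r_C = 0.825.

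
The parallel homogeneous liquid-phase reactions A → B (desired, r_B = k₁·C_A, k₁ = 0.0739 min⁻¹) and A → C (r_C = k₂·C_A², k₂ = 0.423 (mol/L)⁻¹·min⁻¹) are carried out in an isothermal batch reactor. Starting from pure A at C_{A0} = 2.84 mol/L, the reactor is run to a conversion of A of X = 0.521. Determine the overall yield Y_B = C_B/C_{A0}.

C_A = C_{A0}(1−X) = 1.360 mol/L.
Along a PFR/batch, dC_B/dC_A = −r_B/(r_B+r_C) = −k₁/(k₁+k₂·C_A).
Integrating from C_{A0} to C_A: C_B = (0.0739/0.423)·ln[(0.0739+0.423·2.84)/(0.0739+0.423·1.36)] = 0.1747·ln(1.275/0.6493) = 0.1179 mol/L.
Y_B = C_B/C_{A0} = 0.1179/2.84 = 0.0415.

0.0415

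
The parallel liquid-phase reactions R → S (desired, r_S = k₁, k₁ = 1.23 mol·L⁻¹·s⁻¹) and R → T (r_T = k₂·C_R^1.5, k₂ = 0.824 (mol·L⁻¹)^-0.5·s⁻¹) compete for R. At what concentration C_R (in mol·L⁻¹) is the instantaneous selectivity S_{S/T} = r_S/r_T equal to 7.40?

S_{S/T} = (k₁/k₂)·C_R^-1.5 ⇒ C_R = (S·k₂/k₁)^(1/(-1.5)).
= (7.40×0.824/1.23)^(-0.6667) = (4.957)^(-0.6667) = 0.344 mol·L⁻¹.

0.344 mol·L⁻¹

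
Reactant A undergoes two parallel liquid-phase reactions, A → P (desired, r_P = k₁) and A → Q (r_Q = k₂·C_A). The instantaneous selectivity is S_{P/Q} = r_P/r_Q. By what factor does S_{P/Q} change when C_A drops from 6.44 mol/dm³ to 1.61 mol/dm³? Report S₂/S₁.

4.00

S_{P/Q} = (k₁/k₂)·C_A⁻¹, so S₂/S₁ = (C_{A,2}/C_{A,1})⁻¹.
= 6.44/1.61 = 4.00.
Selectivity toward P rises as C_A falls — low-concentration operation is favoured.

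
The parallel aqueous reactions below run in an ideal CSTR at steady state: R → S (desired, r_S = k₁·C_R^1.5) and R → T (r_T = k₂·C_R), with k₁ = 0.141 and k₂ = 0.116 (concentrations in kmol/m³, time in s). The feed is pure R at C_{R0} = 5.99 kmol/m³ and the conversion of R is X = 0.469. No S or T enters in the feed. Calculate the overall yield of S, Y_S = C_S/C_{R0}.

Exit C_R = C_{R0}(1−X) = 5.99×0.531 = 3.181 kmol/m³.
Rates in a CSTR are evaluated at the outlet concentration: r_S = 0.141×3.181^1.5 = 0.7998, r_T = 0.116×3.181 = 0.3690.
Fraction of consumed R going to S: r_S/(r_S+r_T) = 0.6843.
C_S = 0.6843·C_{R0}·X = 0.6843×5.99×0.469 = 1.92 kmol/m³; Y_S = C_S/C_{R0} = 0.321.

0.321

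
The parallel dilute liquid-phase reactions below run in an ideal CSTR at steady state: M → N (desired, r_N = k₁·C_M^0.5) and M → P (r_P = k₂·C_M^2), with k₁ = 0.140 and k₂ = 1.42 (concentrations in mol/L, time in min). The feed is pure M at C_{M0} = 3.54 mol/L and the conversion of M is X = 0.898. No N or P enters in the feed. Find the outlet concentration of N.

0.993 mol/L

Exit C_M = C_{M0}(1−X) = 3.54×0.102 = 0.3611 mol/L.
In a CSTR the entire volume is at exit conditions, so r_N = 0.140×0.3611^0.5 = 0.08413 and r_P = 1.42×0.3611^2 = 0.1851.
Fraction of consumed M going to N: r_N/(r_N+r_P) = 0.3124.
C_N = 0.3124·C_{M0}·X = 0.3124×3.54×0.898 = 0.993 mol/L.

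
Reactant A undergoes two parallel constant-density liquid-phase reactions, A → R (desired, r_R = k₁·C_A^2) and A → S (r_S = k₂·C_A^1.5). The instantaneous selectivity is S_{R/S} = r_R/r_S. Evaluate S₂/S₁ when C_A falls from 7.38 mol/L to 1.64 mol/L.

S_{R/S} = (k₁/k₂)·C_A^0.5, so S₂/S₁ = (C_{A,2}/C_{A,1})^0.5.
= (1.64/7.38)^0.5 = (0.2222)^0.5 = 0.471.

0.471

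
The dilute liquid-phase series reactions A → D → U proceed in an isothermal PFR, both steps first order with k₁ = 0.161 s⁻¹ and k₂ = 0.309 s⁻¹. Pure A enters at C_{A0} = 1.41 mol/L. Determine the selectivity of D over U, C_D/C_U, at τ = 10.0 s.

0.266

Solving the coupled first-order balances gives C_D(τ) = [k₁/(k₂−k₁)]·C_{A0}·(e^(−k₁τ) − e^(−k₂τ)).
e^(−k₁τ) = e^(−0.161×10.0) = e^(−1.610) = 0.1999; e^(−k₂τ) = e^(−3.090) = 0.04550.
C_D = 0.161×1.41/(0.309−0.161) × (0.1999−0.04550) = 1.534×0.1544 = 0.2368 mol/L.
C_A = C_{A0}e^(−k₁τ) = 0.2818 mol/L, so C_U = C_{A0}−C_A−C_D = 0.8914 mol/L; C_D/C_U = 0.266.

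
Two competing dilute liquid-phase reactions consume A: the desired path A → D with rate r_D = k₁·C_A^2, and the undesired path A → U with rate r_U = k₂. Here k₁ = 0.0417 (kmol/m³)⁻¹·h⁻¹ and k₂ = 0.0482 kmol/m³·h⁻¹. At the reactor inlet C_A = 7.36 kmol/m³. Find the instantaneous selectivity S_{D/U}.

46.9

S_{D/U} = r_D/r_U = (k₁·C_A^2)/(k₂) = (k₁/k₂)·C_A^2.
= (0.0417×7.360^2) / (0.0482) = 2.259/0.04820 = 46.9.
Since the desired path is higher order in A, keeping C_A high (PFR or concentrated feed) favours D.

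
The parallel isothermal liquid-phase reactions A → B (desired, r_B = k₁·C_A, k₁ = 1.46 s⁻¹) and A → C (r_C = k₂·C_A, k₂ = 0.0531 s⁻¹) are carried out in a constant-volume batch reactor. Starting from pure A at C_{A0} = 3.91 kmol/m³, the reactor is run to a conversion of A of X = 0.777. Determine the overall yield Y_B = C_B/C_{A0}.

0.750

C_A = C_{A0}(1−X) = 0.8719 kmol/m³.
Both paths are first order in A, so the instantaneous fraction to B is constant: dC_B/d(−C_A) = k₁/(k₁+k₂) = 0.9649.
C_B = 0.9649·(C_{A0}−C_A) = 0.9649×3.038 = 2.93 kmol/m³.
Y_B = C_B/C_{A0} = 2.931/3.91 = 0.750.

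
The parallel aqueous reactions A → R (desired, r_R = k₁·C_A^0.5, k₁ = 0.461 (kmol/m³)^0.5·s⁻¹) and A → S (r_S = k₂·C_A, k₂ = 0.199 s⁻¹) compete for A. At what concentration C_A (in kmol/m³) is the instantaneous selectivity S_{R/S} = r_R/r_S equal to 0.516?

20.2 kmol/m³

S_{R/S} = (k₁/k₂)·C_A^-0.5 ⇒ C_A = (S·k₂/k₁)^(-2).
= (0.516×0.199/0.461)^(-2) = (0.2227)^(-2) = 20.2 kmol/m³.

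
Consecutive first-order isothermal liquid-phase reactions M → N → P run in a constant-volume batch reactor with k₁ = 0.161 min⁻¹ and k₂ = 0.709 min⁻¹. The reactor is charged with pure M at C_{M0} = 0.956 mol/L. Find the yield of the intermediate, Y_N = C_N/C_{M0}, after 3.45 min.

The intermediate concentration in a first-order A→B→C sequence is C_N = k₁C_{M0}(e^(−k₁t) − e^(−k₂t))/(k₂−k₁).
e^(−k₁t) = e^(−0.161×3.45) = e^(−0.5554) = 0.5738; e^(−k₂t) = e^(−2.446) = 0.08664.
C_N = 0.161×0.956/(0.709−0.161) × (0.5738−0.08664) = 0.2809×0.4872 = 0.1368 mol/L.
Y_N = C_N/C_{M0} = 0.1368/0.956 = 0.143.

0.143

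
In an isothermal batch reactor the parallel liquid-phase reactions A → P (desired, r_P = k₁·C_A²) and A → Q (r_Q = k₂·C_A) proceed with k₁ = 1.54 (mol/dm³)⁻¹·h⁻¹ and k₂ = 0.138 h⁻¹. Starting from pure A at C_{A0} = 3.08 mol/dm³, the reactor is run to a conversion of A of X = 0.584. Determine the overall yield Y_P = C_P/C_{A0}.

0.560

C_A = C_{A0}(1−X) = 1.281 mol/dm³.
Along a PFR/batch, dC_Q/dC_A = −r_Q/(r_P+r_Q) = −k₂/(k₂+k₁·C_A).
Integrating from C_{A0} to C_A: C_Q = (0.138/1.54)·ln[(0.138+1.54·3.08)/(0.138+1.54·1.28)] = 0.08961·ln(4.881/2.111) = 0.07511 mol/dm³.
Then C_P = (C_{A0}−C_A) − C_Q = 1.799 − 0.07511 = 1.724 mol/dm³.
Y_P = C_P/C_{A0} = 1.724/3.08 = 0.560.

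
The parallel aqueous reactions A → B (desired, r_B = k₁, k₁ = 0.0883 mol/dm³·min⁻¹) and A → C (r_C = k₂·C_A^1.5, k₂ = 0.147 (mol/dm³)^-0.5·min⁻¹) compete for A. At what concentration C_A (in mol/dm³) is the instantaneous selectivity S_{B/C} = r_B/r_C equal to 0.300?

S_{B/C} = (k₁/k₂)·C_A^-1.5 ⇒ C_A = (S·k₂/k₁)^(1/(-1.5)).
= (0.300×0.147/0.0883)^(-0.6667) = (0.4994)^(-0.6667) = 1.59 mol/dm³.

1.59 mol/dm³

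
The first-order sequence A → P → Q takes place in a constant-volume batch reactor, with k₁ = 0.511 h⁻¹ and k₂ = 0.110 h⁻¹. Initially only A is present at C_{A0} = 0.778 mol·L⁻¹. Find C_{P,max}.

0.511 mol·L⁻¹

Evaluating C_P at t_opt = ln(k₂/k₁)/(k₂−k₁) gives C_{P,max}/C_{A0} = (k₁/k₂)^[k₂/(k₂−k₁)].
= (0.511/0.110)^(0.110/(0.110−0.511)) = (4.645)^(-0.2743) = 0.6562.
C_{P,max} = 0.6562×0.778 = 0.511 mol·L⁻¹.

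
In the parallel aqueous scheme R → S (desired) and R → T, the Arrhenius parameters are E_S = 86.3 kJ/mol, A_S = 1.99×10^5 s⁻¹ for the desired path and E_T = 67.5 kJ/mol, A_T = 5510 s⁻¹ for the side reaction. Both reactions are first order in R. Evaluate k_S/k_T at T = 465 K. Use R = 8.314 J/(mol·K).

0.279

With equal orders, S_{S/T} = k_S/k_T = (A_S/A_T)·exp[(E_T−E_S)/(RT)].
(E_T−E_S)/(RT) = (67.5−86.3)×10³/(8.314×465) = -18800/3866 = -4.863.
k_S/k_T = (1.99×10^5/5510)·exp(-4.863) = 36.12 × 0.007728 = 0.279.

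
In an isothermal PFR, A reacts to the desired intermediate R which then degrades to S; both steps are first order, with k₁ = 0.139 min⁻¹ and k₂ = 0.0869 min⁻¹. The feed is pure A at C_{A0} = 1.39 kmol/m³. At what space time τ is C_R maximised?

The intermediate peaks when r₁ = r₂, i.e. k₁e^(−k₁τ) = k₂e^(−k₂τ), giving τ_opt = ln(k₂/k₁)/(k₂−k₁).
= ln(0.0869/0.139)/(0.0869−0.139) = ln(0.6252)/-0.05210 = -0.4697/-0.05210 = 9.02 min.

9.02 min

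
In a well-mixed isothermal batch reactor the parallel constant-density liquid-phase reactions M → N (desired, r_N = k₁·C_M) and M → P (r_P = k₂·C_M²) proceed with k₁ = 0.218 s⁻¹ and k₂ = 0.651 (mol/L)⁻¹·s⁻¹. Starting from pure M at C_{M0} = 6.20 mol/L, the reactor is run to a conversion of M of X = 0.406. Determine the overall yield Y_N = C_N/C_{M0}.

0.0263

C_M = C_{M0}(1−X) = 3.683 mol/L.
Along a PFR/batch, dC_N/dC_M = −r_N/(r_N+r_P) = −k₁/(k₁+k₂·C_M).
Integrating from C_{M0} to C_M: C_N = (0.218/0.651)·ln[(0.218+0.651·6.20)/(0.218+0.651·3.68)] = 0.3349·ln(4.254/2.616) = 0.1629 mol/L.
Y_N = C_N/C_{M0} = 0.1629/6.20 = 0.0263.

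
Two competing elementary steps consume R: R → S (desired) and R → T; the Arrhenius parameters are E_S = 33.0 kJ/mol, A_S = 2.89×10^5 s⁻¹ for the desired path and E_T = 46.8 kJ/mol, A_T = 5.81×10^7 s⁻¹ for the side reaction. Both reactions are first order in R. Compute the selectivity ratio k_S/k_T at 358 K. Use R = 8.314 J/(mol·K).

0.513

With equal orders, S_{S/T} = k_S/k_T = (A_S/A_T)·exp[(E_T−E_S)/(RT)].
(E_T−E_S)/(RT) = (46.8−33.0)×10³/(8.314×358) = 13800/2976 = 4.636.
k_S/k_T = (2.89×10^5/5.81×10^7)·exp(4.636) = 0.004974 × 103.2 = 0.513.
Since E_S < E_T, lowering the temperature improves selectivity toward S.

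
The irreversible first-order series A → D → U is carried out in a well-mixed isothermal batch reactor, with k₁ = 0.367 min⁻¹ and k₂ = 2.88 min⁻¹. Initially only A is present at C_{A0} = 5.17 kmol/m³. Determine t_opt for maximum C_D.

0.820 min

The intermediate peaks when r₁ = r₂, i.e. k₁e^(−k₁t) = k₂e^(−k₂t), giving t_opt = ln(k₂/k₁)/(k₂−k₁).
= ln(2.88/0.367)/(2.88−0.367) = ln(7.847)/2.513 = 2.060/2.513 = 0.820 min.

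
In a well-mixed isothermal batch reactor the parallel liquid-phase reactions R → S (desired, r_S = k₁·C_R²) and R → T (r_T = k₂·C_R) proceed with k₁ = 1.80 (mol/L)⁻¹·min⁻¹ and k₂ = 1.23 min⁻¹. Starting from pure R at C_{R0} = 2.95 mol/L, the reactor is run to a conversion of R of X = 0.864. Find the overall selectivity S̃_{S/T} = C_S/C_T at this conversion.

2.09

C_R = C_{R0}(1−X) = 0.4012 mol/L.
Along a PFR/batch, dC_T/dC_R = −r_T/(r_S+r_T) = −k₂/(k₂+k₁·C_R).
Integrating from C_{R0} to C_R: C_T = (1.23/1.80)·ln[(1.23+1.80·2.95)/(1.23+1.80·0.401)] = 0.6833·ln(6.540/1.952) = 0.8262 mol/L.
Then C_S = (C_{R0}−C_R) − C_T = 2.549 − 0.8262 = 1.723 mol/L.
S̃_{S/T} = C_S/C_T = 1.723/0.8262 = 2.09.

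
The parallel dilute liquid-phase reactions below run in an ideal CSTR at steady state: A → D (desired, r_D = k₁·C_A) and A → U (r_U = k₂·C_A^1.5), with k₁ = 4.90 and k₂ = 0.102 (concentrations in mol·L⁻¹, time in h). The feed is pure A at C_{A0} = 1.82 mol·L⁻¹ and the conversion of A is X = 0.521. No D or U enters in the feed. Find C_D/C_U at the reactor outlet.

Exit C_A = C_{A0}(1−X) = 1.82×0.479 = 0.8718 mol·L⁻¹.
In a CSTR the entire volume is at exit conditions, so r_D = 4.90×0.8718 = 4.272 and r_U = 0.102×0.8718^1.5 = 0.08303.
Overall selectivity = C_D/C_U = r_Dτ/(r_Uτ) = r_D/r_U = 51.5.

51.5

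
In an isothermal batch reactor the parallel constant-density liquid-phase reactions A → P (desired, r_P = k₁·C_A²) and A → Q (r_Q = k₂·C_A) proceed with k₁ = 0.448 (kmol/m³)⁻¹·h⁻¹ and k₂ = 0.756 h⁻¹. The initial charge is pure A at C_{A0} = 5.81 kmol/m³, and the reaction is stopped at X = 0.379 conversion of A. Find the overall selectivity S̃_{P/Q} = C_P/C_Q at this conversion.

C_A = C_{A0}(1−X) = 3.608 kmol/m³.
Along a PFR/batch, dC_Q/dC_A = −r_Q/(r_P+r_Q) = −k₂/(k₂+k₁·C_A).
Integrating from C_{A0} to C_A: C_Q = (0.756/0.448)·ln[(0.756+0.448·5.81)/(0.756+0.448·3.61)] = 1.688·ln(3.359/2.372) = 0.5868 kmol/m³.
Then C_P = (C_{A0}−C_A) − C_Q = 2.202 − 0.5868 = 1.615 kmol/m³.
S̃_{P/Q} = C_P/C_Q = 1.615/0.5868 = 2.75.

2.75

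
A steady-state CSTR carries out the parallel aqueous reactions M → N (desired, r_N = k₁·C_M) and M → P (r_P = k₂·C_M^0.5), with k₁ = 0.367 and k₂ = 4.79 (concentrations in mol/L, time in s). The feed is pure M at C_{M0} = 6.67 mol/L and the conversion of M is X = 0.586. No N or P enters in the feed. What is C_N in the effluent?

0.441 mol/L

Exit C_M = C_{M0}(1−X) = 6.67×0.414 = 2.761 mol/L.
Rates in a CSTR are evaluated at the outlet concentration: r_N = 0.367×2.761 = 1.013, r_P = 4.79×2.761^0.5 = 7.960.
Fraction of consumed M going to N: r_N/(r_N+r_P) = 0.1129.
C_N = 0.1129·C_{M0}·X = 0.1129×6.67×0.586 = 0.441 mol/L.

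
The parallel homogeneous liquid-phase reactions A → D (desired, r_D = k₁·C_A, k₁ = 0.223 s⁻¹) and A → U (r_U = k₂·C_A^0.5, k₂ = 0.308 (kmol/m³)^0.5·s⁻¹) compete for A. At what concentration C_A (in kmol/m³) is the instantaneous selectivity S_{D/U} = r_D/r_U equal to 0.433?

S_{D/U} = (k₁/k₂)·C_A^0.5 ⇒ C_A = (S·k₂/k₁)^(2).
= (0.433×0.308/0.223)^(2) = (0.5980)^(2) = 0.358 kmol/m³.

0.358 kmol/m³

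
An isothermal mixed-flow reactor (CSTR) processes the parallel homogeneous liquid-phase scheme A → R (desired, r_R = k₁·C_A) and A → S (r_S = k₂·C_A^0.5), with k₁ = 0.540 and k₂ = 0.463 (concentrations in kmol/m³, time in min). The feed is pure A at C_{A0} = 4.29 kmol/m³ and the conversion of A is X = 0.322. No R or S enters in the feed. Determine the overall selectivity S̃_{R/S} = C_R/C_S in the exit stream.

Exit C_A = C_{A0}(1−X) = 4.29×0.678 = 2.909 kmol/m³.
A CSTR operates uniformly at the exit composition, giving r_R = 1.571 and r_S = 0.7896 (each k·C_A^n at C_A = 2.909).
Overall selectivity = C_R/C_S = r_Rτ/(r_Sτ) = r_R/r_S = 1.99.

1.99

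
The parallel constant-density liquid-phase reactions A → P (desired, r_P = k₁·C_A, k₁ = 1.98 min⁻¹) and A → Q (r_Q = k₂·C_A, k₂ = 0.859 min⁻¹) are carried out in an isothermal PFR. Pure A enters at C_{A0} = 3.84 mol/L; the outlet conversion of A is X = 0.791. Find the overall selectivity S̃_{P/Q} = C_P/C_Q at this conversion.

2.31

C_A = C_{A0}(1−X) = 0.8026 mol/L.
Both paths are first order in A, so the instantaneous fraction to P is constant: dC_P/d(−C_A) = k₁/(k₁+k₂) = 0.6974.
C_P = 0.6974·(C_{A0}−C_A) = 0.6974×3.037 = 2.12 mol/L.
C_Q = (C_{A0}−C_A)−C_P = 0.9190 mol/L; S̃_{P/Q} = 2.118/0.9190 = 2.31.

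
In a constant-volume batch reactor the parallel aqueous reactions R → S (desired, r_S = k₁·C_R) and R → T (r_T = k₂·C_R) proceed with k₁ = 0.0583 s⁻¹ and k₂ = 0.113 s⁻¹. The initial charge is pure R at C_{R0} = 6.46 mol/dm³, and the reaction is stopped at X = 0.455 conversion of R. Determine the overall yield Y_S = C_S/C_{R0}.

C_R = C_{R0}(1−X) = 3.521 mol/dm³.
Both paths are first order in R, so the instantaneous fraction to S is constant: dC_S/d(−C_R) = k₁/(k₁+k₂) = 0.3403.
C_S = 0.3403·(C_{R0}−C_R) = 0.3403×2.939 = 1.00 mol/dm³.
Y_S = C_S/C_{R0} = 1.000/6.46 = 0.155.

0.155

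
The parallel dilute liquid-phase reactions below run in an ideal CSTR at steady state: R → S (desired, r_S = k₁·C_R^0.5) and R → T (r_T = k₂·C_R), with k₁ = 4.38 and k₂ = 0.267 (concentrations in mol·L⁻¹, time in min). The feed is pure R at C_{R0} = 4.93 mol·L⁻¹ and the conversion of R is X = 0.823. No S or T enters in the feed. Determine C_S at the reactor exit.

3.84 mol·L⁻¹

Exit C_R = C_{R0}(1−X) = 4.93×0.177 = 0.8726 mol·L⁻¹.
Rates in a CSTR are evaluated at the outlet concentration: r_S = 4.38×0.8726^0.5 = 4.092, r_T = 0.267×0.8726 = 0.2330.
Fraction of consumed R going to S: r_S/(r_S+r_T) = 0.9461.
C_S = 0.9461·C_{R0}·X = 0.9461×4.93×0.823 = 3.84 mol·L⁻¹.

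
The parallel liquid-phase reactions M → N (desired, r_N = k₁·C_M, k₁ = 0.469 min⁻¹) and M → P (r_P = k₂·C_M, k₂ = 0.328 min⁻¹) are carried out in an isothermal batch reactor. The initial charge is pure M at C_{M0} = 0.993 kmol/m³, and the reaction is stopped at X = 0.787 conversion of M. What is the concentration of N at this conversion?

C_M = C_{M0}(1−X) = 0.2115 kmol/m³.
Both paths are first order in M, so the instantaneous fraction to N is constant: dC_N/d(−C_M) = k₁/(k₁+k₂) = 0.5885.
C_N = 0.5885·(C_{M0}−C_M) = 0.5885×0.7815 = 0.460 kmol/m³.

0.460 kmol/m³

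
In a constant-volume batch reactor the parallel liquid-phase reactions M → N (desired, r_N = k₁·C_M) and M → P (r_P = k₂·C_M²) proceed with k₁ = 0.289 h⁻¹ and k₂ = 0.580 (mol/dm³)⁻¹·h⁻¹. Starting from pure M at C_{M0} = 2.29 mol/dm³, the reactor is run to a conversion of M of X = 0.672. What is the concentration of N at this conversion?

0.400 mol/dm³

C_M = C_{M0}(1−X) = 0.7511 mol/dm³.
Along a PFR/batch, dC_N/dC_M = −r_N/(r_N+r_P) = −k₁/(k₁+k₂·C_M).
Integrating from C_{M0} to C_M: C_N = (0.289/0.580)·ln[(0.289+0.580·2.29)/(0.289+0.580·0.751)] = 0.4983·ln(1.617/0.7246) = 0.4000 mol/dm³.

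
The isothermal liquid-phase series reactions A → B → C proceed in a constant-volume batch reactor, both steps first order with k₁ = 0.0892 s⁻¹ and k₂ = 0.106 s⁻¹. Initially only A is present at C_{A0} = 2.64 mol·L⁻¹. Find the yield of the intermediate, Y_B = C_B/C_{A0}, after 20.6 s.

0.247

Solving the coupled first-order balances gives C_B(t) = [k₁/(k₂−k₁)]·C_{A0}·(e^(−k₁t) − e^(−k₂t)).
e^(−k₁t) = e^(−0.0892×20.6) = e^(−1.838) = 0.1592; e^(−k₂t) = e^(−2.184) = 0.1126.
C_B = 0.0892×2.64/(0.106−0.0892) × (0.1592−0.1126) = 14.02×0.04658 = 0.6529 mol·L⁻¹.
Y_B = C_B/C_{A0} = 0.6529/2.64 = 0.247.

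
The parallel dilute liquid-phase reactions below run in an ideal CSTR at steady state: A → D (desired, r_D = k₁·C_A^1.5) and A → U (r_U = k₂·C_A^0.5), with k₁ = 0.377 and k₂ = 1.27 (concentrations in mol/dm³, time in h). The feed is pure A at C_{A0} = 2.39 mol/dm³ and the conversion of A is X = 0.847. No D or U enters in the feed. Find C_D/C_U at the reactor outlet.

0.109

Exit C_A = C_{A0}(1−X) = 2.39×0.153 = 0.3657 mol/dm³.
A CSTR operates uniformly at the exit composition, giving r_D = 0.08336 and r_U = 0.7680 (each k·C_A^n at C_A = 0.3657).
Overall selectivity = C_D/C_U = r_Dτ/(r_Uτ) = r_D/r_U = 0.109.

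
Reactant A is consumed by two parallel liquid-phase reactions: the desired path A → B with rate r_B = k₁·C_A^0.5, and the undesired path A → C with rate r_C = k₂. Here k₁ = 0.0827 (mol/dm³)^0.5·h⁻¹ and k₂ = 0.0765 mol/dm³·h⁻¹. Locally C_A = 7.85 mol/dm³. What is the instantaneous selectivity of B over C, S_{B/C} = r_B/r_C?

S_{B/C} = r_B/r_C = (k₁·C_A^0.5)/(k₂) = (k₁/k₂)·C_A^0.5.
= (0.0827×7.850^0.5) / (0.0765) = 0.2317/0.07650 = 3.03.

3.03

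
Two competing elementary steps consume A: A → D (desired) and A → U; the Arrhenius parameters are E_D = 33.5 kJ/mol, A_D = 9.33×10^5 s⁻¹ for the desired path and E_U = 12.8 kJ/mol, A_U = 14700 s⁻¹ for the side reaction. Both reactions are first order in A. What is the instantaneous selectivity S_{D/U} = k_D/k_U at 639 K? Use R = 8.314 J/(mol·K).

1.29

Since both paths have the same order in A, the concentration cancels and S_{D/U} = k_D/k_U = (A_D/A_U)·exp[(E_U−E_D)/(RT)].
(E_U−E_D)/(RT) = (12.8−33.5)×10³/(8.314×639) = -20700/5313 = -3.896.
k_D/k_U = (9.33×10^5/14700)·exp(-3.896) = 63.47 × 0.02032 = 1.29.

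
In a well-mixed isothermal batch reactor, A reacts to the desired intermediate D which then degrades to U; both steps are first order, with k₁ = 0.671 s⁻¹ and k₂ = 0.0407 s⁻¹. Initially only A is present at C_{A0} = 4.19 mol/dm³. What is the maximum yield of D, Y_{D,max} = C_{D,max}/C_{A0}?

Evaluating C_D at t_opt = ln(k₂/k₁)/(k₂−k₁) gives C_{D,max}/C_{A0} = (k₁/k₂)^[k₂/(k₂−k₁)].
= (0.671/0.0407)^(0.0407/(0.0407−0.671)) = (16.49)^(-0.06457) = 0.8345.

0.834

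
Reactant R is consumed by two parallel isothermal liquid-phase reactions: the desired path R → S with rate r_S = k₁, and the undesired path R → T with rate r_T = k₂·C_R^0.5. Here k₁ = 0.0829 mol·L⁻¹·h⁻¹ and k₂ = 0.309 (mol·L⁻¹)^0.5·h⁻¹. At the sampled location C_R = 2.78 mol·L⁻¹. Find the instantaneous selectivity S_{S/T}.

0.161

S_{S/T} = r_S/r_T = (k₁)/(k₂·C_R^0.5) = (k₁/k₂)·C_R^-0.5.
= (0.0829) / (0.309×2.780^0.5) = 0.08290/0.5152 = 0.161.
The undesired path is higher order in R, so low C_R (CSTR or dilute feed) favours S.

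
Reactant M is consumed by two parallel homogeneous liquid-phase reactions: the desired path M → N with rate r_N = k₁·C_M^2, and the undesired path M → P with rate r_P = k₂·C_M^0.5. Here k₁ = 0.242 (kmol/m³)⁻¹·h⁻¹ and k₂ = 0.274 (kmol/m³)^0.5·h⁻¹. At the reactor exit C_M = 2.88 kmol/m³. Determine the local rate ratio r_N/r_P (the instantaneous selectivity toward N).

S_{N/P} = r_N/r_P = (k₁·C_M^2)/(k₂·C_M^0.5) = (k₁/k₂)·C_M^1.5.
= (0.242×2.880^2) / (0.274×2.880^0.5) = 2.007/0.4650 = 4.32.

4.32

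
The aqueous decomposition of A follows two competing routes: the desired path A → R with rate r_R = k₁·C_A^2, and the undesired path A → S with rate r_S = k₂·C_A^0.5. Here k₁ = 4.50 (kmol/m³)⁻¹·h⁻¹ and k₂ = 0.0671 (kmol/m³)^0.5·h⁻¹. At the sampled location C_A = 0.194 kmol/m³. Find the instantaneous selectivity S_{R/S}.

5.73

S_{R/S} = r_R/r_S = (k₁·C_A^2)/(k₂·C_A^0.5) = (k₁/k₂)·C_A^1.5.
= (4.50×0.1940^2) / (0.0671×0.1940^0.5) = 0.1694/0.02955 = 5.73.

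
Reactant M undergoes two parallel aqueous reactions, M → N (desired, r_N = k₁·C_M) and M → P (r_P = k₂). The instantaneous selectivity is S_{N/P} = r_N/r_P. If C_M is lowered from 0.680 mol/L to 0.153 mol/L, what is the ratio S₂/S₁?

0.225

S_{N/P} = (k₁/k₂)·C_M, so S₂/S₁ = (C_{M,2}/C_{M,1}).
= 0.153/0.680 = 0.225.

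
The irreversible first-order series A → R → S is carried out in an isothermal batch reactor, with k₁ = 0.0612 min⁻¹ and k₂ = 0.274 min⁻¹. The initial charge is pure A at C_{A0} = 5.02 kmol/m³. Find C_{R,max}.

For a first-order series the maximum intermediate yield is C_{R,max}/C_{A0} = (k₁/k₂)^[k₂/(k₂−k₁)].
= (0.0612/0.274)^(0.274/(0.274−0.0612)) = (0.2234)^(1.288) = 0.1451.
C_{R,max} = 0.1451×5.02 = 0.729 kmol/m³.

0.729 kmol/m³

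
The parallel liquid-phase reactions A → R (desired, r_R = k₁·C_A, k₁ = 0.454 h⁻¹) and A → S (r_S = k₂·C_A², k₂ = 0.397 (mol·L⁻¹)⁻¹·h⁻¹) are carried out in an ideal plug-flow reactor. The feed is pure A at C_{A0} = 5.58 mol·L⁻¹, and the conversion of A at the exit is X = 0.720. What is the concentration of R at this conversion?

C_A = C_{A0}(1−X) = 1.562 mol·L⁻¹.
Along a PFR/batch, dC_R/dC_A = −r_R/(r_R+r_S) = −k₁/(k₁+k₂·C_A).
Integrating from C_{A0} to C_A: C_R = (0.454/0.397)·ln[(0.454+0.397·5.58)/(0.454+0.397·1.56)] = 1.144·ln(2.669/1.074) = 1.041 mol·L⁻¹.

1.04 mol·L⁻¹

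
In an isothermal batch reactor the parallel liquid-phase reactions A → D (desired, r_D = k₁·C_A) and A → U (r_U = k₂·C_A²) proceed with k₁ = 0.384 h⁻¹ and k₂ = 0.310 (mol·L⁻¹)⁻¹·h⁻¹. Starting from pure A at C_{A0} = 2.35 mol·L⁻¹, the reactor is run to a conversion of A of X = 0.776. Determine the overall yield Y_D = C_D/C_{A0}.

C_A = C_{A0}(1−X) = 0.5264 mol·L⁻¹.
Along a PFR/batch, dC_D/dC_A = −r_D/(r_D+r_U) = −k₁/(k₁+k₂·C_A).
Integrating from C_{A0} to C_A: C_D = (0.384/0.310)·ln[(0.384+0.310·2.35)/(0.384+0.310·0.526)] = 1.239·ln(1.113/0.5472) = 0.8790 mol·L⁻¹.
Y_D = C_D/C_{A0} = 0.8790/2.35 = 0.374.

0.374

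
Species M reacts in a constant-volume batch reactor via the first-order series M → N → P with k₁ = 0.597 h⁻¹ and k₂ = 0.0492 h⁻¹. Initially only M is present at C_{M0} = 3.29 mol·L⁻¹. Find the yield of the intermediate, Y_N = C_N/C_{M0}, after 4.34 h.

0.799

The intermediate concentration in a first-order A→B→C sequence is C_N = k₁C_{M0}(e^(−k₁t) − e^(−k₂t))/(k₂−k₁).
e^(−k₁t) = e^(−0.597×4.34) = e^(−2.591) = 0.07495; e^(−k₂t) = e^(−0.2135) = 0.8077.
C_N = 0.597×3.29/(0.0492−0.597) × (0.07495−0.8077) = (-3.585)×(-0.7328) = 2.627 mol·L⁻¹.
Y_N = C_N/C_{M0} = 2.627/3.29 = 0.799.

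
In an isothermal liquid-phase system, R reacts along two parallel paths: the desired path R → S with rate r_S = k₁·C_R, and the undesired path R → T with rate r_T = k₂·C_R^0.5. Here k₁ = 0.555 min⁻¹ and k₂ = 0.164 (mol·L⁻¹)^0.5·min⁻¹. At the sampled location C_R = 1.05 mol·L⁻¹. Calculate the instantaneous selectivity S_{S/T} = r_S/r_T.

S_{S/T} = r_S/r_T = (k₁·C_R)/(k₂·C_R^0.5) = (k₁/k₂)·C_R^0.5.
= (0.555×1.050) / (0.164×1.050^0.5) = 0.5828/0.1680 = 3.47.

3.47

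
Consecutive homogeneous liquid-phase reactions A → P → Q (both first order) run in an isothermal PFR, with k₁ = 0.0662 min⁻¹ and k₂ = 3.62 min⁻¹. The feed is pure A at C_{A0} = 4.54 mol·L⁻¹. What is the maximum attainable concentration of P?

0.0771 mol·L⁻¹

At the optimum, C_{P,max}/C_{A0} = (k₁/k₂)^[k₂/(k₂−k₁)].
= (0.0662/3.62)^(3.62/(3.62−0.0662)) = (0.01829)^(1.019) = 0.01697.
C_{P,max} = 0.01697×4.54 = 0.0771 mol·L⁻¹.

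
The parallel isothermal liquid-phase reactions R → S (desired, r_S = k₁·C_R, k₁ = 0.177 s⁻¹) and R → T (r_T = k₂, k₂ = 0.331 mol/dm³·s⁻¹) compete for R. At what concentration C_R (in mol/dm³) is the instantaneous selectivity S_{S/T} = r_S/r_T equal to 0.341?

S_{S/T} = (k₁/k₂)·C_R ⇒ C_R = S·k₂/k₁.
= 0.341×0.331/0.177 = 0.638 mol/dm³.

0.638 mol/dm³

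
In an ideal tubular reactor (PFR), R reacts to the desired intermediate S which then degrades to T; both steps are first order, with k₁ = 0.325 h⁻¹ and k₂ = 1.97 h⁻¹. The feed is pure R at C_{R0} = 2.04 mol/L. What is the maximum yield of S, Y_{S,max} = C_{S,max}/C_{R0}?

Evaluating C_S at τ_opt = ln(k₂/k₁)/(k₂−k₁) gives C_{S,max}/C_{R0} = (k₁/k₂)^[k₂/(k₂−k₁)].
= (0.325/1.97)^(1.97/(1.97−0.325)) = (0.1650)^(1.198) = 0.1156.

0.116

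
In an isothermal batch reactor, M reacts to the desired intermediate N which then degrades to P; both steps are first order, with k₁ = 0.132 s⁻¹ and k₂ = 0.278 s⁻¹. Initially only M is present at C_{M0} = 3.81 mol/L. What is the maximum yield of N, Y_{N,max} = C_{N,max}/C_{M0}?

0.242

For a first-order series the maximum intermediate yield is C_{N,max}/C_{M0} = (k₁/k₂)^[k₂/(k₂−k₁)].
= (0.132/0.278)^(0.278/(0.278−0.132)) = (0.4748)^(1.904) = 0.2421.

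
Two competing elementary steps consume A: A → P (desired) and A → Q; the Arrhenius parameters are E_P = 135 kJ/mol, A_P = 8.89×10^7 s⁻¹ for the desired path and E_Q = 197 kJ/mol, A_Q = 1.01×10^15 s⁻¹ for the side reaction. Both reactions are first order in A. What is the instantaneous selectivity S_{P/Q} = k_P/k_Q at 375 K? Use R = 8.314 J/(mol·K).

38.1

k_P/k_Q = (A_P/A_Q)·exp[−(E_P−E_Q)/(RT)] = (A_P/A_Q)·exp[(E_Q−E_P)/(RT)].
(E_Q−E_P)/(RT) = (197−135)×10³/(8.314×375) = 62000/3118 = 19.89.
k_P/k_Q = (8.89×10^7/1.01×10^15)·exp(19.89) = 8.802×10^-8 × 4.330×10^8 = 38.1.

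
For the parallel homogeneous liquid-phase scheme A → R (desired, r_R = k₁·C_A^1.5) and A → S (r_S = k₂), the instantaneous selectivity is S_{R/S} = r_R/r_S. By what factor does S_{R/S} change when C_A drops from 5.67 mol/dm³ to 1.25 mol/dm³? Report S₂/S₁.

0.104

S_{R/S} = (k₁/k₂)·C_A^1.5, so S₂/S₁ = (C_{A,2}/C_{A,1})^1.5.
= (1.25/5.67)^1.5 = (0.2205)^1.5 = 0.104.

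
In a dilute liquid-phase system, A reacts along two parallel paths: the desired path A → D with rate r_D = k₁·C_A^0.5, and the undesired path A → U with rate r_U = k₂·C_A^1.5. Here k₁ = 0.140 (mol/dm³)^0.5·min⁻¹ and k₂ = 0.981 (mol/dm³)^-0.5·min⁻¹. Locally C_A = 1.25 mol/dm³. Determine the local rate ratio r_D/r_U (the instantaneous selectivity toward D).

S_{D/U} = r_D/r_U = (k₁·C_A^0.5)/(k₂·C_A^1.5) = (k₁/k₂)·C_A⁻¹.
= (0.140×1.250^0.5) / (0.981×1.250^1.5) = 0.1565/1.371 = 0.114.
The undesired path is higher order in A, so low C_A (CSTR or dilute feed) favours D.

0.114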